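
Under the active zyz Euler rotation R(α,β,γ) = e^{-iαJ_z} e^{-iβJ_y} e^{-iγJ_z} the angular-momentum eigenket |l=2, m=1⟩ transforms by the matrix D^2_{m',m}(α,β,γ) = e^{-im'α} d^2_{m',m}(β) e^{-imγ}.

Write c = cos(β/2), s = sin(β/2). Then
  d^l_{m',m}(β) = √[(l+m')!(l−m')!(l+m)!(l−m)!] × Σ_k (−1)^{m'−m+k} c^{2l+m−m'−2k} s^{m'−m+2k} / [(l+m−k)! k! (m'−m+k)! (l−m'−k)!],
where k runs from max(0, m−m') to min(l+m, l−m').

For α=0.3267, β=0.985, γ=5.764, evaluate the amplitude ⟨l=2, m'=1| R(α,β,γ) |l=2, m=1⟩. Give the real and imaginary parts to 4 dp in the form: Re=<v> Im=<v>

Split into d^2_{1,1}(β=0.985) × two z-phases.
c=cos(0.985/2)=0.881154, s=sin(0.985/2)=0.472830; N=√[6·1·6·1]=6.000000
Admissible k: 0..1 (factorial args all ≥0)
  k=0: (−1)^0·6.0000/(6)·0.8812^4·0.4728^0 = +0.602846
  k=1: (−1)^1·6.0000/(2)·0.8812^2·0.4728^2 = -0.520757
d^2_{1,1}(0.985) = +0.602846 -0.520757 = +0.082089
Phases: e^{-i·(1)·0.3267}=+0.947107-0.320919i, e^{-i·(1)·5.764}=+0.868224+0.496173i ⇒ D=+0.080573+0.015704i

Re=0.0806 Im=0.0157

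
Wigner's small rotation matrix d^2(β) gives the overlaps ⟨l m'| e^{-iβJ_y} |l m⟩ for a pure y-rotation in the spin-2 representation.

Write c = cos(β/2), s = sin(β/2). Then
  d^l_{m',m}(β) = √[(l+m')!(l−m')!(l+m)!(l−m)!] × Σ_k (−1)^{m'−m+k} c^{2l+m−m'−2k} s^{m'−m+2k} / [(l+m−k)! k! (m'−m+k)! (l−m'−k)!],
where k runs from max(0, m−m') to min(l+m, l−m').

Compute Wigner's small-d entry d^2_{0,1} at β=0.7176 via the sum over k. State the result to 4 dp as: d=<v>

d^2_{0,1}(β=0.7176) via Wigner's sum:
With c≡cos(β/2)=0.936319 and s≡sin(β/2)=0.351151, N=[2·2·6·1]^{1/2}=4.898979
The bounds max(0,m−m')=1 and min(l+m,l−m')=2 give 2 terms
  k=1: (−1)^0·4.8990/(2)·0.9363^3·0.3512^1 = +0.706059
  k=2: (−1)^1·4.8990/(2)·0.9363^1·0.3512^3 = -0.099307
d^2_{0,1}(0.7176) = +0.706059 -0.099307 = +0.606751

d=0.6068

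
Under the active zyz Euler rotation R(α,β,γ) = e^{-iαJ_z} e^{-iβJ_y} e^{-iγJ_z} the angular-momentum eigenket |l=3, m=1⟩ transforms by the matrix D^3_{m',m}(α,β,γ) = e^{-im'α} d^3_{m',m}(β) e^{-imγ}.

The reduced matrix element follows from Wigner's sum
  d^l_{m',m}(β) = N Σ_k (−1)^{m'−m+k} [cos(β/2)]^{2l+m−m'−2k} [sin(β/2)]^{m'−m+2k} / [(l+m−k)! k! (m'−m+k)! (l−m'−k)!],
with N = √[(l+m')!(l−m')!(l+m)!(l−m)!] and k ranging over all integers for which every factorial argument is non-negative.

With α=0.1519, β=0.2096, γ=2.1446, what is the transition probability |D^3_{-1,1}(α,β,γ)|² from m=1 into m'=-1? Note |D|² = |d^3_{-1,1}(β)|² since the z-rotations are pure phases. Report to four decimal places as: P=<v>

Split into d^3_{-1,1}(β=0.2096) × two z-phases.
Half-angle: c=0.994514, s=0.104608. N=√(2·24·24·2)=48.000000
The bounds max(0,m−m')=2 and min(l+m,l−m')=4 give 3 terms
  k=2: (−1)^0·48.0000/(8)·0.9945^4·0.1046^2 = +0.064228
  k=3: (−1)^1·48.0000/(6)·0.9945^2·0.1046^4 = -0.000947
  k=4: (−1)^2·48.0000/(48)·0.9945^0·0.1046^6 = +0.000001
d^3_{-1,1}(0.2096) = +0.064228 -0.000947 +0.000001 = +0.063282
|D^3_{-1,1}|² = |d^3_{-1,1}(β)|² = (+0.063282)² = 0.004005 (the z-rotation phases have unit modulus)

P=0.0040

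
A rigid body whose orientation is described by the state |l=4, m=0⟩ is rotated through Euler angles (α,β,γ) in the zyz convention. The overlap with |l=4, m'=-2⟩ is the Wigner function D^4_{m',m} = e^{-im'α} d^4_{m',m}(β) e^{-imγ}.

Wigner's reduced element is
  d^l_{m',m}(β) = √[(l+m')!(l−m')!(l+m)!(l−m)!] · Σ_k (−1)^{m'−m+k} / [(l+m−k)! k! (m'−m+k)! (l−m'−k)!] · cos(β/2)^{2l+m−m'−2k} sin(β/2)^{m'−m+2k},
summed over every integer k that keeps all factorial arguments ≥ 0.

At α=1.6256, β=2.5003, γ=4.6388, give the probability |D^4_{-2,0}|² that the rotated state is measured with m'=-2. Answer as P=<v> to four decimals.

Split into d^4_{-2,0}(β=2.5003) × two z-phases.
c=cos(2.5003/2)=0.315180, s=sin(2.5003/2)=0.949032; N=√[2·720·24·24]=910.735966
k: max(0,(0)−(-2))=2 … min(4+(0),4−(-2))=4
  k=2: (−1)^0·910.7360/(96)·0.3152^6·0.9490^2 = +0.008376
  k=3: (−1)^1·910.7360/(36)·0.3152^4·0.9490^4 = -0.202511
  k=4: (−1)^2·910.7360/(96)·0.3152^2·0.9490^6 = +0.688531
d^4_{-2,0}(2.5003) = +0.008376 -0.202511 +0.688531 = +0.494396
|D^4_{-2,0}|² = |d^4_{-2,0}(β)|² = (+0.494396)² = 0.244428 (the z-rotation phases have unit modulus)

P=0.2444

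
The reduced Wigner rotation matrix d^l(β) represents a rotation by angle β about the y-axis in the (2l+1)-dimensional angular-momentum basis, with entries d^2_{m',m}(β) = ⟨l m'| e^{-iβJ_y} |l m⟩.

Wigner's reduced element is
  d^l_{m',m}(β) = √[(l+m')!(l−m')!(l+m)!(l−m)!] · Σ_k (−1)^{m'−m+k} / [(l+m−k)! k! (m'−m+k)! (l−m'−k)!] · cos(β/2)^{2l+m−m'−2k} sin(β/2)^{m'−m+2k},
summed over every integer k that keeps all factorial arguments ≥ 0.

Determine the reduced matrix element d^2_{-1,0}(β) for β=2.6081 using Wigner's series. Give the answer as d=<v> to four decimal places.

d^2_{-1,0}(β=2.6081) via Wigner's sum:
With c≡cos(β/2)=0.263594 and s≡sin(β/2)=0.964634, N=[1·6·2·2]^{1/2}=4.898979
k∈{1,2} keeps every argument non-negative
  k=1: (−1)^0·4.8990/(2)·0.2636^3·0.9646^1 = +0.043276
  k=2: (−1)^1·4.8990/(2)·0.2636^1·0.9646^3 = -0.579560
d^2_{-1,0}(2.6081) = +0.043276 -0.579560 = -0.536285

d=-0.5363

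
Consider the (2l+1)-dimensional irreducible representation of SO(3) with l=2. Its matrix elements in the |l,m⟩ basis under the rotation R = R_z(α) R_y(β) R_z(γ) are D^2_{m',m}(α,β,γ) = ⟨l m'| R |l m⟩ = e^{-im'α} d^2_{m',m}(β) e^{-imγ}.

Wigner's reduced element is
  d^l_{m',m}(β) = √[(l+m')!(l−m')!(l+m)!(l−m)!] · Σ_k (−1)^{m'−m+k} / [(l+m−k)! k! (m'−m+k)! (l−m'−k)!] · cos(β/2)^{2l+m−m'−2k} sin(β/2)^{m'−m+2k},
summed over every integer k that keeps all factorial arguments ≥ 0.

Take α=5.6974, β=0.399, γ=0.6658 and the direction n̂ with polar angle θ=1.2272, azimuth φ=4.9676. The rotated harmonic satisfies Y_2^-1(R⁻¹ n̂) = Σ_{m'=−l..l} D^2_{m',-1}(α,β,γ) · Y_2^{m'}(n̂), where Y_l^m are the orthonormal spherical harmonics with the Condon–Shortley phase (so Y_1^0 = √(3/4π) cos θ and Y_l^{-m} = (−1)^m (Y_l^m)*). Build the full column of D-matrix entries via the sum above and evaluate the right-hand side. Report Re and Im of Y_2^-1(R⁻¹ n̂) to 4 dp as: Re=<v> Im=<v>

Need the full column D^2_{m',-1} for m'=−2..2 at α=5.6974, β=0.399, γ=0.6658.
cos(β/2)=0.980166, sin(β/2)=0.198179
d^2_{-2,-1}: single k=1 term ⇒ +0.373239;  D = +0.326510-0.180827i
d^2_{-1,-1}: k∈[0..1] ⇒ +0.922992 -0.113197 = +0.809795;  D = +0.807204+0.064726i
d^2_{0,-1}: k∈[0..1] ⇒ -0.457122 +0.018687 = -0.438435;  D = -0.344795-0.270816i
d^2_{1,-1}: k∈[0..1] ⇒ +0.113197 -0.001543 = +0.111655;  D = +0.035039+0.106015i
d^2_{2,-1}: single k=0 term ⇒ -0.015258;  D = +0.004019-0.014719i
Y_2^{m'}(θ=1.2272,φ=4.9676) and Σ D·Y over m':
  (+0.3265-0.1808i)·(-0.2988+0.1673i)  (+0.8072+0.0647i)·(+0.0619+0.2371i)  (-0.3448-0.2708i)·(-0.2080+0.0000i)  (+0.0350+0.1060i)·(-0.0619+0.2371i)  (+0.0040-0.0147i)·(-0.2988-0.1673i)
Y_2^-1(R⁻¹ n̂) = +0.008036+0.365858i

Re=0.0080 Im=0.3659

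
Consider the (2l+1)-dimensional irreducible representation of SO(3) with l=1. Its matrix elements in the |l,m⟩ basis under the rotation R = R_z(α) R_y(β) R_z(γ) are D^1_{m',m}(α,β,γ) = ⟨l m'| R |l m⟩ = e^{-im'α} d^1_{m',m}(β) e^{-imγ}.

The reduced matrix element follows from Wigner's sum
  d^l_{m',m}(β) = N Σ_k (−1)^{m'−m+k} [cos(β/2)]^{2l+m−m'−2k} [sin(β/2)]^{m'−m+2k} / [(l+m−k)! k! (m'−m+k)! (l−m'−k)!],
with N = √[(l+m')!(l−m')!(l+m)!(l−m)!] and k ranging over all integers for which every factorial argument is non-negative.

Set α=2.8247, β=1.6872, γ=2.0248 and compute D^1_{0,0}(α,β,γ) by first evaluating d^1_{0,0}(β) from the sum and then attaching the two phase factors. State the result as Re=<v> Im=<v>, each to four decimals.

D^1_{0,0}(2.8247,1.6872,2.0248) = e^{-i·0·2.8247}·d^1_{0,0}(1.6872)·e^{-i·0·2.0248}. Compute d first:
Half-angle: c=0.664778, s=0.747041. N=√(1·1·1·1)=1.000000
Admissible k: 0..1 (factorial args all ≥0)
  k=0: (−1)^0·1.0000/(1)·0.6648^2·0.7470^0 = +0.441930
  k=1: (−1)^1·1.0000/(1)·0.6648^0·0.7470^2 = -0.558070
d^1_{0,0}(1.6872) = +0.441930 -0.558070 = -0.116141
D = (+1.000000+0.000000i)·(-0.116141)·(+1.000000+0.000000i) = -0.116141+0.000000i

Re=-0.1161 Im=0.0000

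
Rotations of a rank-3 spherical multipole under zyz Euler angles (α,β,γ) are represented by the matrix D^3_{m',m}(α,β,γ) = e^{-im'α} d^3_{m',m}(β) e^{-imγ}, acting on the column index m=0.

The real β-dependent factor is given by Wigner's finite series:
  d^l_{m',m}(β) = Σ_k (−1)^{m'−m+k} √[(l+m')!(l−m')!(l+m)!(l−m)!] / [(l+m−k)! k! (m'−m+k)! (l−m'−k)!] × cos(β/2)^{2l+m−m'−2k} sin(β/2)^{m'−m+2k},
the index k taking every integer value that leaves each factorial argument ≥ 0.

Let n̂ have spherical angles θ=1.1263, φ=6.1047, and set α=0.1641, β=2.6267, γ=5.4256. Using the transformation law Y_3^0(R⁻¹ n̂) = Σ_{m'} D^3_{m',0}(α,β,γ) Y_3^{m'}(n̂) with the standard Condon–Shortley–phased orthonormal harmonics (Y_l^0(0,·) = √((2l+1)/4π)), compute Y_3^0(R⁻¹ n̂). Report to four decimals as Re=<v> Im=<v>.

Re=-0.0497 Im=0.0000

Need the full column D^3_{m',0} for m'=−3..3 at α=0.1641, β=2.6267, γ=5.4256.
cos(β/2)=0.254612, sin(β/2)=0.967043
d^3_{-3,0}: single k=3 term ⇒ +0.066756;  D = +0.058828+0.031552i
d^3_{-2,0}: k∈[2..3] ⇒ +0.021526 -0.310529 = -0.289002;  D = -0.273577-0.093157i
d^3_{-1,0}: k∈[1..3] ⇒ +0.003585 -0.155126 +0.745931 = +0.594390;  D = +0.586404+0.097102i
d^3_{0,0}: k∈[0..3] ⇒ +0.000272 -0.035371 +0.510251 -0.817854 = -0.342702;  D = -0.342702+0.000000i
d^3_{1,0}: k∈[0..2] ⇒ -0.003585 +0.155126 -0.745931 = -0.594390;  D = -0.586404+0.097102i
d^3_{2,0}: k∈[0..1] ⇒ +0.021526 -0.310529 = -0.289002;  D = -0.273577+0.093157i
d^3_{3,0}: single k=0 term ⇒ -0.066756;  D = -0.058828+0.031552i
Y_3^{m'}(θ=1.1263,φ=6.1047) and Σ D·Y over m':
  (+0.0588+0.0316i)·(+0.2641+0.1567i)  (-0.2736-0.0932i)·(+0.3356+0.1252i)  (+0.5864+0.0971i)·(-0.0217-0.0039i)  (-0.3427+0.0000i)·(-0.3330+0.0000i)  (-0.5864+0.0971i)·(+0.0217-0.0039i)  (-0.2736+0.0932i)·(+0.3356-0.1252i)  (-0.0588+0.0316i)·(-0.2641+0.1567i)
Y_3^0(R⁻¹ n̂) = -0.049658+0.000000i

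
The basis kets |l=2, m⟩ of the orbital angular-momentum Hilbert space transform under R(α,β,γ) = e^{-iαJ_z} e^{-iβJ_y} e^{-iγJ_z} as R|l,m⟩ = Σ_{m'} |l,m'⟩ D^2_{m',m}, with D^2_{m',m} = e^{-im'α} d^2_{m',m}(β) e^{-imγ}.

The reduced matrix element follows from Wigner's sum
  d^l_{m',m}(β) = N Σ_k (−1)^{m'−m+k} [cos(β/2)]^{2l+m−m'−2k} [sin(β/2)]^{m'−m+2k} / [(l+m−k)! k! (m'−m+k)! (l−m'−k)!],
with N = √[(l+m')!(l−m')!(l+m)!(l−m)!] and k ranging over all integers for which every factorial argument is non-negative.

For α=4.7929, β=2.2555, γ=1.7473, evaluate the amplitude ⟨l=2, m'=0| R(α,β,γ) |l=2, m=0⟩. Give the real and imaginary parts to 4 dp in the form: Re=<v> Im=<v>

D^2_{0,0}(4.7929,2.2555,1.7473) = e^{-i·0·4.7929}·d^2_{0,0}(2.2555)·e^{-i·0·1.7473}. Compute d first:
c=cos(2.2555/2)=0.428694, s=sin(2.2555/2)=0.903450; N=√[2·2·2·2]=4.000000
Admissible k: 0..2 (factorial args all ≥0)
  k=0: (−1)^0·4.0000/(4)·0.4287^4·0.9034^0 = +0.033774
  k=1: (−1)^1·4.0000/(1)·0.4287^2·0.9034^2 = -0.600015
  k=2: (−1)^2·4.0000/(4)·0.4287^0·0.9034^4 = +0.666218
d^2_{0,0}(2.2555) = +0.033774 -0.600015 +0.666218 = +0.099977
Phases: e^{-i·(0)·4.7929}=+1.000000+0.000000i, e^{-i·(0)·1.7473}=+1.000000+0.000000i ⇒ D=+0.099977+0.000000i

Re=0.1000 Im=0.0000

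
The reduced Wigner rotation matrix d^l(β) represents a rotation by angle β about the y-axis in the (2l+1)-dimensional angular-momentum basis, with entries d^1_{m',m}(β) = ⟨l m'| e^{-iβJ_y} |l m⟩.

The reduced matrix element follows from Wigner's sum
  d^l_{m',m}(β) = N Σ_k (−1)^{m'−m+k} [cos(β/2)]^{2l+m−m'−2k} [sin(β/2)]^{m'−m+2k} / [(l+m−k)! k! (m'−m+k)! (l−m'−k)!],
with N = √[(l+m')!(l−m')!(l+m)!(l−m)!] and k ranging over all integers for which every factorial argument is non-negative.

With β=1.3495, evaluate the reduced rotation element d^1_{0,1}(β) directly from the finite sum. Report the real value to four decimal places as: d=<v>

d^1_{0,1}(β=1.3495) via Wigner's sum:
c=cos(1.3495/2)=0.780863, s=sin(1.3495/2)=0.624702; N=√[1·1·2·1]=1.414214
k∈{1} keeps every argument non-negative
  k=1: (−1)^0·1.4142/(1)·0.7809^1·0.6247^1 = +0.689863
d^1_{0,1}(1.3495) = +0.689863

d=0.6899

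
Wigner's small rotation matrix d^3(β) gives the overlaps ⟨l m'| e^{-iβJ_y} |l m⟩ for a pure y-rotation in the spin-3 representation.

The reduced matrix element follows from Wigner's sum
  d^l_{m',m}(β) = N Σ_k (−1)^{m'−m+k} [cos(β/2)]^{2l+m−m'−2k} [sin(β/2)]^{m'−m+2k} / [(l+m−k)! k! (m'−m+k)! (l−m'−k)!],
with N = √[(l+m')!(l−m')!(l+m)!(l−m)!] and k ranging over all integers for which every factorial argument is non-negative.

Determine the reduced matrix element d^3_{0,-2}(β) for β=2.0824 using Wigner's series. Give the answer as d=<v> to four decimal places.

d=-0.5097

d^3_{0,-2}(β=2.0824) via Wigner's sum:
c=cos(2.0824/2)=0.505185, s=sin(2.0824/2)=0.863011; N=√[6·6·1·120]=65.726707
The bounds max(0,m−m')=0 and min(l+m,l−m')=1 give 2 terms
  k=0: (−1)^2·65.7267/(12)·0.5052^4·0.8630^2 = +0.265702
  k=1: (−1)^3·65.7267/(12)·0.5052^2·0.8630^4 = -0.775402
d^3_{0,-2}(2.0824) = +0.265702 -0.775402 = -0.509700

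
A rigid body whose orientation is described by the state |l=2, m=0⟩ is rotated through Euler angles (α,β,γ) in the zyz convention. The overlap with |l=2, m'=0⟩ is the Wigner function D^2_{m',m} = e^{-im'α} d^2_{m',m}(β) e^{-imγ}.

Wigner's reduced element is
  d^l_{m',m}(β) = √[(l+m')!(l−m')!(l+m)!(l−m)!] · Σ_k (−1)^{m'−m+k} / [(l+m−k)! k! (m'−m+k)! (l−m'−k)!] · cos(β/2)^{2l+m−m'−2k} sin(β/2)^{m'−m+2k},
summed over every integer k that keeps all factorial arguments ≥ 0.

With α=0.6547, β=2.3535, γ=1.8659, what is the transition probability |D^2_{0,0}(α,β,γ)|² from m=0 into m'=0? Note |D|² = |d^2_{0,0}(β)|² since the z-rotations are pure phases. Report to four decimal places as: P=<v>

First d^2_{0,0}(β=2.3535), then the phase factors e^{-i(0)α} and e^{-i(0)γ}:
With c≡cos(β/2)=0.383928 and s≡sin(β/2)=0.923363, N=[2·2·2·2]^{1/2}=4.000000
k∈{0,1,2} keeps every argument non-negative
  k=0: (−1)^0·4.0000/(4)·0.3839^4·0.9234^0 = +0.021727
  k=1: (−1)^1·4.0000/(1)·0.3839^2·0.9234^2 = -0.502694
  k=2: (−1)^2·4.0000/(4)·0.3839^0·0.9234^4 = +0.726926
d^2_{0,0}(2.3535) = +0.021727 -0.502694 +0.726926 = +0.245958
|D^2_{0,0}|² = |d^2_{0,0}(β)|² = (+0.245958)² = 0.060495 (the z-rotation phases have unit modulus)

P=0.0605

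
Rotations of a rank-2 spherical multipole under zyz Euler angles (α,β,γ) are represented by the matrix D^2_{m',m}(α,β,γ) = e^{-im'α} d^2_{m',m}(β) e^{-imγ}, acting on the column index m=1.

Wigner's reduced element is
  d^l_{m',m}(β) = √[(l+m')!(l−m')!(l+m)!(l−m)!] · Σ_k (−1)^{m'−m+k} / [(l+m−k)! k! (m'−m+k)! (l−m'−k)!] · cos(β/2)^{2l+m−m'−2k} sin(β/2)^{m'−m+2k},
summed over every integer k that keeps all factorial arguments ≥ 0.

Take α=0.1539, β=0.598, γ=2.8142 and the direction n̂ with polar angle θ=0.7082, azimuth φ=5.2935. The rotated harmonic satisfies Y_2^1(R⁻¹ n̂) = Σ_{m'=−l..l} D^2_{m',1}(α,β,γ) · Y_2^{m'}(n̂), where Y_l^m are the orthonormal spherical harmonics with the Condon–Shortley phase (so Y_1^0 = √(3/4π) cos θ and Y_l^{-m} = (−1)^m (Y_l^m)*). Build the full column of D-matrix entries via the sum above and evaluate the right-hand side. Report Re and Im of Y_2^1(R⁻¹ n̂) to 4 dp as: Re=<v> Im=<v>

Need the full column D^2_{m',1} for m'=−2..2 at α=0.1539, β=0.598, γ=2.8142.
cos(β/2)=0.955632, sin(β/2)=0.294565
d^2_{-2,1}: single k=3 term ⇒ +0.048850;  D = -0.039322-0.028984i
d^2_{-1,1}: k∈[2..3] ⇒ +0.237719 -0.007529 = +0.230190;  D = -0.204040-0.106561i
d^2_{0,1}: k∈[1..2] ⇒ +0.629691 -0.059829 = +0.569863;  D = -0.539594-0.183254i
d^2_{1,1}: k∈[0..1] ⇒ +0.833992 -0.237719 = +0.596273;  D = -0.587322-0.102931i
d^2_{2,1}: single k=0 term ⇒ -0.514141;  D = +0.514042+0.010073i
Y_2^{m'}(θ=0.7082,φ=5.2935) and Σ D·Y over m':
  (-0.0393-0.0290i)·(-0.0649+0.1500i)  (-0.2040-0.1066i)·(+0.2095+0.3190i)  (-0.5396-0.1833i)·(+0.2304+0.0000i)  (-0.5873-0.1029i)·(-0.2095+0.3190i)  (+0.5140+0.0101i)·(-0.0649-0.1500i)
Y_2^1(R⁻¹ n̂) = -0.002176-0.377225i

Re=-0.0022 Im=-0.3772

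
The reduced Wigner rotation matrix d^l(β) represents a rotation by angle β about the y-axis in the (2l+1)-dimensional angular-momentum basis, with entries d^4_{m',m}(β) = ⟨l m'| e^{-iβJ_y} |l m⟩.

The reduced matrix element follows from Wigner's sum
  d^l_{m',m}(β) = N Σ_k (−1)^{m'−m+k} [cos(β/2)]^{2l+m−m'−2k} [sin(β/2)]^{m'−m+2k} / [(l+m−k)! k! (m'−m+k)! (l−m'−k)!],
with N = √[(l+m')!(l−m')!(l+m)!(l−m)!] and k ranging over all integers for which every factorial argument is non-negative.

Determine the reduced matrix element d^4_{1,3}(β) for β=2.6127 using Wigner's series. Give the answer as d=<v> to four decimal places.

d=-0.0512

d^4_{1,3}(β=2.6127) via Wigner's sum:
With c≡cos(β/2)=0.261375 and s≡sin(β/2)=0.965237, N=[120·6·5040·1]^{1/2}=1904.940944
The bounds max(0,m−m')=2 and min(l+m,l−m')=3 give 2 terms
  k=2: (−1)^0·1904.9409/(240)·0.2614^6·0.9652^2 = +0.002358
  k=3: (−1)^1·1904.9409/(144)·0.2614^4·0.9652^4 = -0.053593
d^4_{1,3}(2.6127) = +0.002358 -0.053593 = -0.051235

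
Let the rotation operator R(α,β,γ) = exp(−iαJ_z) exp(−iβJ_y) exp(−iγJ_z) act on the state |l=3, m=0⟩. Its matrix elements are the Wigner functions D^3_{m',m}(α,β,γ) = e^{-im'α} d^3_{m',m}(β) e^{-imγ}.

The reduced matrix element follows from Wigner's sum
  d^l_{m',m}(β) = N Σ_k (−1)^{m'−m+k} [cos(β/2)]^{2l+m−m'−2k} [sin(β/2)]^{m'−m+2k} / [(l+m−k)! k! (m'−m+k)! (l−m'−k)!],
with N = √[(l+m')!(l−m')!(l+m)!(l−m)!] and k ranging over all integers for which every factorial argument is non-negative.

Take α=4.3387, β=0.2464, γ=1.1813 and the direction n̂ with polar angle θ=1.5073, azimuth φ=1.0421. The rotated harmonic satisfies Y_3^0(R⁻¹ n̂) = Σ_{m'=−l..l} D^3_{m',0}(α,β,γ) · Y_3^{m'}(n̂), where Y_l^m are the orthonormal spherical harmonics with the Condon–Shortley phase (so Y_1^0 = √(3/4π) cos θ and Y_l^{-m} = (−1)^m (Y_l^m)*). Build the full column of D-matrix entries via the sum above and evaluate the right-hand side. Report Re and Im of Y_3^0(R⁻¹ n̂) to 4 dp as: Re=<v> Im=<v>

Need the full column D^3_{m',0} for m'=−3..3 at α=4.3387, β=0.2464, γ=1.1813.
cos(β/2)=0.992420, sin(β/2)=0.122889
d^3_{-3,0}: single k=3 term ⇒ +0.008112;  D = +0.007306+0.003527i
d^3_{-2,0}: k∈[2..3] ⇒ +0.080235 -0.001230 = +0.079005;  D = -0.057948+0.053701i
d^3_{-1,0}: k∈[1..3] ⇒ +0.409808 -0.018851 +0.000096 = +0.391054;  D = -0.142755-0.364066i
d^3_{0,0}: k∈[0..3] ⇒ +0.955376 -0.131840 +0.002022 -0.000003 = +0.825554;  D = +0.825554+0.000000i
d^3_{1,0}: k∈[0..2] ⇒ -0.409808 +0.018851 -0.000096 = -0.391054;  D = +0.142755-0.364066i
d^3_{2,0}: k∈[0..1] ⇒ +0.080235 -0.001230 = +0.079005;  D = -0.057948-0.053701i
d^3_{3,0}: single k=0 term ⇒ -0.008112;  D = -0.007306+0.003527i
Y_3^{m'}(θ=1.5073,φ=1.0421) and Σ D·Y over m':
  (+0.0073+0.0035i)·(-0.4147-0.0063i)  (-0.0579+0.0537i)·(-0.0317-0.0563i)  (-0.1428-0.3641i)·(-0.1594+0.2729i)  (+0.8256+0.0000i)·(-0.0706+0.0000i)  (+0.1428-0.3641i)·(+0.1594+0.2729i)  (-0.0579-0.0537i)·(-0.0317+0.0563i)  (-0.0073+0.0035i)·(+0.4147-0.0063i)
Y_3^0(R⁻¹ n̂) = +0.189663+0.000000i

Re=0.1897 Im=0.0000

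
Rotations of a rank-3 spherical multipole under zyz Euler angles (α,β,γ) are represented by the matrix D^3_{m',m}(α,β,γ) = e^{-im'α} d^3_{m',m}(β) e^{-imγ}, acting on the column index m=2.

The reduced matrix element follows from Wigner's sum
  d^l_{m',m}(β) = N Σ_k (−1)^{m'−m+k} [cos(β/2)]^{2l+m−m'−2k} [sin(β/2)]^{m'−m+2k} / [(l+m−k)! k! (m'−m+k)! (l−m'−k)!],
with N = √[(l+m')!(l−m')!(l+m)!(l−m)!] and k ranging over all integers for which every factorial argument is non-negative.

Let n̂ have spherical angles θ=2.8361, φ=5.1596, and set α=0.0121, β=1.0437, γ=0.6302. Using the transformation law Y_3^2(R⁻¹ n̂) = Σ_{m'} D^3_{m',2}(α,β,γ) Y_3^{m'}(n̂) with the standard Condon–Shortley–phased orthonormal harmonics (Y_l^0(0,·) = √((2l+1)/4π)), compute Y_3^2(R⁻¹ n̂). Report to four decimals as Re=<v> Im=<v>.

Need the full column D^3_{m',2} for m'=−3..3 at α=0.0121, β=1.0437, γ=0.6302.
cos(β/2)=0.866898, sin(β/2)=0.498485
d^3_{-3,2}: single k=5 term ⇒ +0.065359;  D = +0.022208-0.061470i
d^3_{-2,2}: k∈[4..5] ⇒ +0.232014 -0.015343 = +0.216671;  D = +0.071152-0.204655i
d^3_{-1,2}: k∈[3..4] ⇒ +0.510376 -0.084378 = +0.425998;  D = +0.135014-0.404037i
d^3_{0,2}: k∈[2..3] ⇒ +0.768665 -0.254158 = +0.514507;  D = +0.157149-0.489920i
d^3_{1,2}: k∈[1..2] ⇒ +0.771779 -0.510376 = +0.261403;  D = +0.076824-0.249859i
d^3_{2,2}: k∈[0..1] ⇒ +0.424433 -0.701692 = -0.277259;  D = -0.078272+0.265981i
d^3_{3,2}: single k=0 term ⇒ -0.597818;  D = -0.161816+0.575501i
Y_3^{m'}(θ=2.8361,φ=5.1596) and Σ D·Y over m':
  (+0.0222-0.0615i)·(-0.0111-0.0026i)  (+0.0712-0.2047i)·(+0.0552-0.0688i)  (+0.1350-0.4040i)·(+0.1491+0.3109i)  (+0.1571-0.4899i)·(-0.5508+0.0000i)  (+0.0768-0.2499i)·(-0.1491+0.3109i)  (-0.0783+0.2660i)·(+0.0552+0.0688i)  (-0.1618+0.5755i)·(+0.0111-0.0026i)
Y_3^2(R⁻¹ n̂) = +0.091969+0.313247i

Re=0.0920 Im=0.3132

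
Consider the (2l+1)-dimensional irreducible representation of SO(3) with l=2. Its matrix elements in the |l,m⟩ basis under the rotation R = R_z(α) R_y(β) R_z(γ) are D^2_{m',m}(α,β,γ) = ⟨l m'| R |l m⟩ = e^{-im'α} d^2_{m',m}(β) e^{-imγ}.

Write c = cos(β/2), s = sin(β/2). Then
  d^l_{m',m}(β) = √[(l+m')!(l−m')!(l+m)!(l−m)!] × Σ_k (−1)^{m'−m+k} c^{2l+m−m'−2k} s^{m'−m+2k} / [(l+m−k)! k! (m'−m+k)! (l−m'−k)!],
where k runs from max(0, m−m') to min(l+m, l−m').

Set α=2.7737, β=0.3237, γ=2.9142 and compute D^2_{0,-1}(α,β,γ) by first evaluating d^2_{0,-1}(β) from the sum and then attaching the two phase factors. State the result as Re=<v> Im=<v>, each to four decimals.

D^2_{0,-1}(2.7737,0.3237,2.9142) = e^{-i·0·2.7737}·d^2_{0,-1}(0.3237)·e^{-i·-1·2.9142}. Compute d first:
Half-angle: c=0.986931, s=0.161144. N=√(2·2·1·6)=4.898979
k: max(0,(-1)−(0))=0 … min(2+(-1),2−(0))=1
  k=0: (−1)^1·4.8990/(2)·0.9869^3·0.1611^1 = -0.379447
  k=1: (−1)^2·4.8990/(2)·0.9869^1·0.1611^3 = +0.010116
d^2_{0,-1}(0.3237) = -0.379447 +0.010116 = -0.369331
D = (+1.000000+0.000000i)·(-0.369331)·(-0.974258+0.225438i) = +0.359823-0.083261i

Re=0.3598 Im=-0.0833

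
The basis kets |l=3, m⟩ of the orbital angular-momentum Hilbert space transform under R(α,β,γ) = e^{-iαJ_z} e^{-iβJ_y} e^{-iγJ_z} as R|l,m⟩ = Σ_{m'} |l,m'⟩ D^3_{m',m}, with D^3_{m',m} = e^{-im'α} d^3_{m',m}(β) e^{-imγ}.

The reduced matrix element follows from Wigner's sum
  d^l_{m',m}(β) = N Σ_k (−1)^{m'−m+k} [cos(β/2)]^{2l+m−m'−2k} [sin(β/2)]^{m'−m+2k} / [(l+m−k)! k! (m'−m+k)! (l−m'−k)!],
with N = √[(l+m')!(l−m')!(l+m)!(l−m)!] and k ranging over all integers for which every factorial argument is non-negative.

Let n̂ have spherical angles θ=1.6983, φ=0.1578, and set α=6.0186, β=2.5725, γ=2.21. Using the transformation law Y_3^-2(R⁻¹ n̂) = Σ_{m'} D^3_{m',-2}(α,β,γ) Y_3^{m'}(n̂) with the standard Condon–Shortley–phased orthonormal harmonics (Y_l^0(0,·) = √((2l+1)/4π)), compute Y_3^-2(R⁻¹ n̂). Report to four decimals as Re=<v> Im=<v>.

Need the full column D^3_{m',-2} for m'=−3..3 at α=6.0186, β=2.5725, γ=2.21.
cos(β/2)=0.280722, sin(β/2)=0.959789
d^3_{-3,-2}: single k=1 term ⇒ +0.004099;  D = -0.003627-0.001910i
d^3_{-2,-2}: k∈[0..1] ⇒ +0.000489 -0.028604 = -0.028115;  D = +0.020586+0.019148i
d^3_{-1,-2}: k∈[0..1] ⇒ -0.005291 +0.123705 = +0.118414;  D = -0.062596-0.100516i
d^3_{0,-2}: k∈[0..1] ⇒ +0.031334 -0.366283 = -0.334949;  D = +0.096546+0.320733i
d^3_{1,-2}: k∈[0..1] ⇒ -0.123705 +0.723029 = +0.599324;  D = -0.016661-0.599092i
d^3_{2,-2}: k∈[0..1] ⇒ +0.334369 -0.781727 = -0.447357;  D = -0.104939+0.434875i
d^3_{3,-2}: single k=0 term ⇒ -0.560056;  D = -0.269177+0.491128i
Y_3^{m'}(θ=1.6983,φ=0.1578) and Σ D·Y over m':
  (-0.0036-0.0019i)·(+0.3624-0.1856i)  (+0.0206+0.0191i)·(-0.1215+0.0397i)  (-0.0626-0.1005i)·(-0.2910+0.0463i)  (+0.0965+0.3207i)·(+0.1385+0.0000i)  (-0.0167-0.5991i)·(+0.2910+0.0463i)  (-0.1049+0.4349i)·(-0.1215-0.0397i)  (-0.2692+0.4911i)·(-0.3624-0.1856i)
Y_3^-2(R⁻¹ n̂) = +0.272920-0.282540i

Re=0.2729 Im=-0.2825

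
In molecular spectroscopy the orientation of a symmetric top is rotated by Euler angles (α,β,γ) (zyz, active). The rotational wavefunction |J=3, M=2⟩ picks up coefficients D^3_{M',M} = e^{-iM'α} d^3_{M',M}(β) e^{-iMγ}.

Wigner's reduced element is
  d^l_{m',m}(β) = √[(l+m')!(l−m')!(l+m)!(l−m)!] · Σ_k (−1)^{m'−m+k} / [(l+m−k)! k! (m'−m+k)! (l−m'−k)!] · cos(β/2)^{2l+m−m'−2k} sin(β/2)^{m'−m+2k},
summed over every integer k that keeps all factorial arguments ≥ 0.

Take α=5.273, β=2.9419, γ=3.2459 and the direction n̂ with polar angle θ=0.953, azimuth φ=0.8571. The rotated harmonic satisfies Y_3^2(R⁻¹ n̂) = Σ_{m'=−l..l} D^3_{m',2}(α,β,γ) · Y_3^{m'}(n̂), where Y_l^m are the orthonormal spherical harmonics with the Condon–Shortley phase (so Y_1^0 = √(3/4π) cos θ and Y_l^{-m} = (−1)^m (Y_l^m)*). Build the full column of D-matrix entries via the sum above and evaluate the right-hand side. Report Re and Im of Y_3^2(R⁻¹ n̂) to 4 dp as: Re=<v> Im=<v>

Re=0.3410 Im=-0.1909

Need the full column D^3_{m',2} for m'=−3..3 at α=5.273, β=2.9419, γ=3.2459.
cos(β/2)=0.099681, sin(β/2)=0.995019
d^3_{-3,2}: single k=5 term ⇒ +0.238146;  D = -0.237013+0.023201i
d^3_{-2,2}: k∈[4..5] ⇒ +0.048699 -0.970487 = -0.921788;  D = +0.563844+0.729228i
d^3_{-1,2}: k∈[3..4] ⇒ +0.006171 -0.307446 = -0.301275;  D = -0.103871+0.282802i
d^3_{0,2}: k∈[2..3] ⇒ +0.000535 -0.053347 = -0.052811;  D = -0.051666+0.010937i
d^3_{1,2}: k∈[1..2] ⇒ +0.000031 -0.006171 = -0.006140;  D = -0.004271-0.004411i
d^3_{2,2}: k∈[0..1] ⇒ +0.000001 -0.000489 = -0.000488;  D = +0.000116-0.000474i
d^3_{3,2}: single k=0 term ⇒ -0.000024;  D = +0.000023-0.000008i
Y_3^{m'}(θ=0.953,φ=0.8571) and Σ D·Y over m':
  (-0.2370+0.0232i)·(-0.1902-0.1220i)  (+0.5638+0.7292i)·(-0.0562-0.3893i)  (-0.1039+0.2828i)·(+0.1169-0.1349i)  (-0.0517+0.0109i)·(-0.2858+0.0000i)  (-0.0043-0.0044i)·(-0.1169-0.1349i)  (+0.0001-0.0005i)·(-0.0562+0.3893i)  (+0.0000-0.0000i)·(+0.1902-0.1220i)
Y_3^2(R⁻¹ n̂) = +0.341000-0.190908i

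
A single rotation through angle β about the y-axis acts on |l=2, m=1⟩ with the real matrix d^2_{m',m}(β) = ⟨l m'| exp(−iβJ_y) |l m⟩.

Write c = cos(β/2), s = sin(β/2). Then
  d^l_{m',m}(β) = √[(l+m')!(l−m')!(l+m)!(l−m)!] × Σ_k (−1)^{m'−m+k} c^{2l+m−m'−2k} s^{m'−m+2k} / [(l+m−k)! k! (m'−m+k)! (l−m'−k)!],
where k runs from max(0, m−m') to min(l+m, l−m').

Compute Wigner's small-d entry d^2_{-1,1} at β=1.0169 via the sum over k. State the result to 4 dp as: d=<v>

d=0.4863

d^2_{-1,1}(β=1.0169) via Wigner's sum:
c=cos(1.0169/2)=0.873500, s=sin(1.0169/2)=0.486824; N=√[1·6·6·1]=6.000000
k: max(0,(1)−(-1))=2 … min(2+(1),2−(-1))=3
  k=2: (−1)^0·6.0000/(2)·0.8735^2·0.4868^2 = +0.542489
  k=3: (−1)^1·6.0000/(6)·0.8735^0·0.4868^4 = -0.056168
d^2_{-1,1}(1.0169) = +0.542489 -0.056168 = +0.486321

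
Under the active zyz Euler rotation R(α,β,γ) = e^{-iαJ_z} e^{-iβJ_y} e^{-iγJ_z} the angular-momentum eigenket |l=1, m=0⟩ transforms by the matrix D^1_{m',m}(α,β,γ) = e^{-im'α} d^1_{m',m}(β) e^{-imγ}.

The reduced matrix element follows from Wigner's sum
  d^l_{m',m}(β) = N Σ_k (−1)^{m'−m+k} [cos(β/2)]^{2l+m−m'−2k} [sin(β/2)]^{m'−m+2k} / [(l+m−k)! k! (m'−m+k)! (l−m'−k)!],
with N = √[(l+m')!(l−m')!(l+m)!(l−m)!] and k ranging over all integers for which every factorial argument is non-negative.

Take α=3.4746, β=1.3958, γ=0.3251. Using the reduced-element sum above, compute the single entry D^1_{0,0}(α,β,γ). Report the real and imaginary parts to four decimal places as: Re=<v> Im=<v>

Split into d^1_{0,0}(β=1.3958) × two z-phases.
Half-angle: c=0.766193, s=0.642610. N=√(1·1·1·1)=1.000000
k: max(0,(0)−(0))=0 … min(1+(0),1−(0))=1
  k=0: (−1)^0·1.0000/(1)·0.7662^2·0.6426^0 = +0.587052
  k=1: (−1)^1·1.0000/(1)·0.7662^0·0.6426^2 = -0.412948
d^1_{0,0}(1.3958) = +0.587052 -0.412948 = +0.174105
D = (+1.000000+0.000000i)·(+0.174105)·(+1.000000+0.000000i) = +0.174105+0.000000i

Re=0.1741 Im=0.0000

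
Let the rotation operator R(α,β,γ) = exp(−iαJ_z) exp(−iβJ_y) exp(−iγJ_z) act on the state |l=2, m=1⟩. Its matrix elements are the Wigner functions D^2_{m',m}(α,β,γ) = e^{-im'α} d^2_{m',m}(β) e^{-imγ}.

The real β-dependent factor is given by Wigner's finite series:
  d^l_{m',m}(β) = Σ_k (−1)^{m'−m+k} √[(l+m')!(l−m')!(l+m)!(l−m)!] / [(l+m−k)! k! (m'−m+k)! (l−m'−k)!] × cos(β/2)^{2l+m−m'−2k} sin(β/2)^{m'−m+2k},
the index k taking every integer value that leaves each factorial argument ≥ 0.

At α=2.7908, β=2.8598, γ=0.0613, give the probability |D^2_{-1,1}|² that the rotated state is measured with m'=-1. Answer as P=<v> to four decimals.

First d^2_{-1,1}(β=2.8598), then the phase factors e^{-i(-1)α} and e^{-i(1)γ}:
c=cos(2.8598/2)=0.140431, s=sin(2.8598/2)=0.990091; N=√[1·6·6·1]=6.000000
Admissible k: 2..3 (factorial args all ≥0)
  k=2: (−1)^0·6.0000/(2)·0.1404^2·0.9901^2 = +0.057996
  k=3: (−1)^1·6.0000/(6)·0.1404^0·0.9901^4 = -0.960947
d^2_{-1,1}(2.8598) = +0.057996 -0.960947 = -0.902952
|D^2_{-1,1}|² = |d^2_{-1,1}(β)|² = (-0.902952)² = 0.815322 (the z-rotation phases have unit modulus)

P=0.8153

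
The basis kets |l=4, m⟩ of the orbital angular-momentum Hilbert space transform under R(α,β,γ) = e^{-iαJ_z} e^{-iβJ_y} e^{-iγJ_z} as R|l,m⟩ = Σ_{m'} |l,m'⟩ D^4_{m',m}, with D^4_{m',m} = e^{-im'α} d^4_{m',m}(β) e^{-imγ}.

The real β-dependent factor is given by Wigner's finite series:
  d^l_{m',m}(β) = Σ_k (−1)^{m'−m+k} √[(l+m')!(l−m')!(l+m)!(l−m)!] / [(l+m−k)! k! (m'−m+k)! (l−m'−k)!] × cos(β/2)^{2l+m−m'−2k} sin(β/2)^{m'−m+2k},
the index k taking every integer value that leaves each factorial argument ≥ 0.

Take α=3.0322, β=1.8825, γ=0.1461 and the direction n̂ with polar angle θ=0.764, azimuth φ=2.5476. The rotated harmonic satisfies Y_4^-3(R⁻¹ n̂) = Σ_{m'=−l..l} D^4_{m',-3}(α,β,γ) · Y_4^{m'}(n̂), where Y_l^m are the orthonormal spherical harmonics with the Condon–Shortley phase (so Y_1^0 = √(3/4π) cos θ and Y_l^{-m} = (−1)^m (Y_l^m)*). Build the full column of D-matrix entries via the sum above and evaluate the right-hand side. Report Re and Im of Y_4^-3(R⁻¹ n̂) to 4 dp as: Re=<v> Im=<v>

Re=-0.2983 Im=0.2131

Need the full column D^4_{m',-3} for m'=−4..4 at α=3.0322, β=1.8825, γ=0.1461.
cos(β/2)=0.588778, sin(β/2)=0.808295
d^4_{-4,-3}: single k=1 term ⇒ +0.056076;  D = +0.056076+0.000041i
d^4_{-3,-3}: k∈[0..1] ⇒ +0.014442 -0.190523 = -0.176081;  D = +0.175015+0.019351i
d^4_{-2,-3}: k∈[0..1] ⇒ -0.074181 +0.419424 = +0.345242;  D = +0.336957+0.075179i
d^4_{-1,-3}: k∈[0..1] ⇒ +0.216033 -0.678586 = -0.462553;  D = +0.437758+0.149409i
d^4_{0,-3}: k∈[0..1] ⇒ -0.442111 +0.833235 = +0.391124;  D = +0.354153+0.165993i
d^4_{1,-3}: k∈[0..1] ⇒ +0.678586 -0.767347 = -0.088762;  D = +0.075778+0.046220i
d^4_{2,-3}: k∈[0..1] ⇒ -0.790476 +0.496597 = -0.293880;  D = -0.232687-0.179505i
d^4_{3,-3}: k∈[0..1] ⇒ +0.676737 -0.182204 = +0.494533;  D = -0.356241-0.343009i
d^4_{4,-3}: single k=0 term ⇒ -0.375392;  D = -0.240374-0.288339i
Y_4^{m'}(θ=0.764,φ=2.5476) and Σ D·Y over m':
  (+0.0561+0.0000i)·(-0.0731+0.0702i)  (+0.1750+0.0194i)·(+0.0627-0.2926i)  (+0.3370+0.0752i)·(+0.1585+0.3935i)  (+0.4378+0.1494i)·(-0.1273-0.0859i)  (+0.3542+0.1660i)·(-0.3308+0.0000i)  (+0.0758+0.0462i)·(+0.1273-0.0859i)  (-0.2327-0.1795i)·(+0.1585-0.3935i)  (-0.3562-0.3430i)·(-0.0627-0.2926i)  (-0.2404-0.2883i)·(-0.0731-0.0702i)
Y_4^-3(R⁻¹ n̂) = -0.298273+0.213120i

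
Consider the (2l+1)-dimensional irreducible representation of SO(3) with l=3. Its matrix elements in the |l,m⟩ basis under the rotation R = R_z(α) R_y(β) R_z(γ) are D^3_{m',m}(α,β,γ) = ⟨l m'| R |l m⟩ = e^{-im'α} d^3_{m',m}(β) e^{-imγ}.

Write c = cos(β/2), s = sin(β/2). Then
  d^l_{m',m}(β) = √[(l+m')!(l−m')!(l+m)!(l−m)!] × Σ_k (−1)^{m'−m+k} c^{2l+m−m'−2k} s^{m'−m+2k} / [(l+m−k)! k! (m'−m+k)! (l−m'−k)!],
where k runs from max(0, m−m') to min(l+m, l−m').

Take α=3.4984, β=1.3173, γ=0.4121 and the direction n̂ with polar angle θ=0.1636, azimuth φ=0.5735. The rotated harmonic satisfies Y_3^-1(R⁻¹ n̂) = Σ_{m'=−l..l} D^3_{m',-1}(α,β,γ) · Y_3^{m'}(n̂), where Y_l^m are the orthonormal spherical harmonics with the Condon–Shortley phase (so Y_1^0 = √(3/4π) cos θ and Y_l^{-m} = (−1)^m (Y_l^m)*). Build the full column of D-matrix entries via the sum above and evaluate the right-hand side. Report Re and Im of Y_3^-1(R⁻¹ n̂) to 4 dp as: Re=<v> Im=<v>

Re=0.2861 Im=0.1133

Need the full column D^3_{m',-1} for m'=−3..3 at α=3.4984, β=1.3173, γ=0.4121.
cos(β/2)=0.790819, sin(β/2)=0.612050
d^3_{-3,-1}: single k=2 term ⇒ +0.567451;  D = -0.050026-0.565241i
d^3_{-2,-1}: k∈[1..2] ⇒ +0.598650 -0.717170 = -0.118520;  D = -0.051027-0.106973i
d^3_{-1,-1}: k∈[0..2] ⇒ +0.244604 -1.172121 +0.526566 = -0.400951;  D = +0.288152+0.278801i
d^3_{0,-1}: k∈[0..2] ⇒ -0.655788 +1.178430 -0.235289 = +0.287353;  D = +0.263296+0.115095i
d^3_{1,-1}: k∈[0..2] ⇒ +0.879091 -0.702088 +0.052568 = +0.229571;  D = -0.229220-0.012687i
d^3_{2,-1}: k∈[0..1] ⇒ -0.717170 +0.214789 = -0.502381;  D = -0.479718+0.149191i
d^3_{3,-1}: single k=0 term ⇒ +0.339897;  D = -0.268865+0.207946i
Y_3^{m'}(θ=0.1636,φ=0.5735) and Σ D·Y over m':
  (-0.0500-0.5652i)·(-0.0003-0.0018i)  (-0.0510-0.1070i)·(+0.0110-0.0244i)  (+0.2882+0.2788i)·(+0.1710-0.1104i)  (+0.2633+0.1151i)·(+0.6876+0.0000i)  (-0.2292-0.0127i)·(-0.1710-0.1104i)  (-0.4797+0.1492i)·(+0.0110+0.0244i)  (-0.2689+0.2079i)·(+0.0003-0.0018i)
Y_3^-1(R⁻¹ n̂) = +0.286111+0.113256i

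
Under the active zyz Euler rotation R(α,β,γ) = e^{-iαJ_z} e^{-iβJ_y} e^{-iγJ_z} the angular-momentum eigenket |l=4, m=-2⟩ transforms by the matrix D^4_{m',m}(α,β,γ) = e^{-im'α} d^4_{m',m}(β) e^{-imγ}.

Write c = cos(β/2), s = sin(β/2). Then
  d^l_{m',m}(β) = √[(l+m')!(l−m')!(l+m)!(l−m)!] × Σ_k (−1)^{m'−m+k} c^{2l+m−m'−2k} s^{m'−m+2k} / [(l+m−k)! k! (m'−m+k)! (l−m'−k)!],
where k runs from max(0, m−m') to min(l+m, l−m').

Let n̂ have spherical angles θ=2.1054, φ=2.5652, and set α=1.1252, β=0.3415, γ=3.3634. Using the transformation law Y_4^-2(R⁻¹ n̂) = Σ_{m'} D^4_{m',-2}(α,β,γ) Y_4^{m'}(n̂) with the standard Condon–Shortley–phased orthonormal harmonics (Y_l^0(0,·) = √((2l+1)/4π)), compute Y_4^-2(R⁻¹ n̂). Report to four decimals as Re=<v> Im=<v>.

Need the full column D^4_{m',-2} for m'=−4..4 at α=1.1252, β=0.3415, γ=3.3634.
cos(β/2)=0.985458, sin(β/2)=0.169921
d^4_{-4,-2}: single k=2 term ⇒ +0.139928;  D = +0.032176-0.136178i
d^4_{-3,-2}: k∈[1..2] ⇒ +0.573823 -0.051182 = +0.522641;  D = -0.407171-0.327665i
d^4_{-2,-2}: k∈[0..2] ⇒ +0.889413 -0.317326 +0.011793 = +0.583881;  D = -0.526367+0.252694i
d^4_{-1,-2}: k∈[0..2] ⇒ -0.650654 +0.096725 -0.001917 = -0.555846;  D = -0.001101-0.555845i
d^4_{0,-2}: k∈[0..2] ⇒ +0.250868 -0.019890 +0.000222 = +0.231200;  D = +0.208821+0.099233i
d^4_{1,-2}: k∈[0..2] ⇒ -0.064484 +0.002876 -0.000017 = -0.061625;  D = -0.047856+0.038825i
d^4_{2,-2}: k∈[0..2] ⇒ +0.011793 -0.000281 +0.000001 = +0.011514;  D = -0.002692-0.011194i
d^4_{3,-2}: k∈[0..1] ⇒ -0.001522 +0.000015 = -0.001507;  D = +0.001474+0.000313i
d^4_{4,-2}: single k=0 term ⇒ +0.000124;  D = -0.000075+0.000098i
Y_4^{m'}(θ=2.1054,φ=2.5652) and Σ D·Y over m':
  (+0.0322-0.1362i)·(-0.1626+0.1800i)  (-0.4072-0.3277i)·(-0.0641+0.4012i)  (-0.5264+0.2527i)·(+0.0822+0.1850i)  (-0.0011-0.5558i)·(-0.2057-0.1337i)  (+0.2088+0.0992i)·(-0.2570+0.0000i)  (-0.0479+0.0388i)·(+0.2057-0.1337i)  (-0.0027-0.0112i)·(+0.0822-0.1850i)  (+0.0015+0.0003i)·(+0.0641+0.4012i)  (-0.0001+0.0001i)·(-0.1626-0.1800i)
Y_4^-2(R⁻¹ n̂) = -0.047852-0.087467i

Re=-0.0479 Im=-0.0875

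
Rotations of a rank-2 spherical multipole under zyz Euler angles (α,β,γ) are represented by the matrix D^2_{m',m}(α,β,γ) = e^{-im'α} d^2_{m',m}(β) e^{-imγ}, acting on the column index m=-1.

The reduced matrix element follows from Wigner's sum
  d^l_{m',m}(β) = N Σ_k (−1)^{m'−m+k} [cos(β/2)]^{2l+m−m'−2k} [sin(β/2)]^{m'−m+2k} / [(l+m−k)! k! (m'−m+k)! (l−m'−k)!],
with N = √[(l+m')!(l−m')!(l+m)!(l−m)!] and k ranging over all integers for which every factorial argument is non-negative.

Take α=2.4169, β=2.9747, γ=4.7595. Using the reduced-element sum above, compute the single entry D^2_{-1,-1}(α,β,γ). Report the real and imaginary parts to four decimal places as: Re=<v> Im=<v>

Re=-0.0129 Im=-0.0161

D^2_{-1,-1}(2.4169,2.9747,4.7595) = e^{-i·-1·2.4169}·d^2_{-1,-1}(2.9747)·e^{-i·-1·4.7595}. Compute d first:
c=cos(2.9747/2)=0.083350, s=sin(2.9747/2)=0.996520; N=√[1·6·1·6]=6.000000
k: max(0,(-1)−(-1))=0 … min(2+(-1),2−(-1))=1
  k=0: (−1)^0·6.0000/(6)·0.0833^4·0.9965^0 = +0.000048
  k=1: (−1)^1·6.0000/(2)·0.0833^2·0.9965^2 = -0.020697
d^2_{-1,-1}(2.9747) = +0.000048 -0.020697 = -0.020648
Attach z-rotation phases: D = e^{-i(-1)(2.4169)}·(-0.020648)·e^{-i(-1)(4.7595)} = -0.012945-0.016087i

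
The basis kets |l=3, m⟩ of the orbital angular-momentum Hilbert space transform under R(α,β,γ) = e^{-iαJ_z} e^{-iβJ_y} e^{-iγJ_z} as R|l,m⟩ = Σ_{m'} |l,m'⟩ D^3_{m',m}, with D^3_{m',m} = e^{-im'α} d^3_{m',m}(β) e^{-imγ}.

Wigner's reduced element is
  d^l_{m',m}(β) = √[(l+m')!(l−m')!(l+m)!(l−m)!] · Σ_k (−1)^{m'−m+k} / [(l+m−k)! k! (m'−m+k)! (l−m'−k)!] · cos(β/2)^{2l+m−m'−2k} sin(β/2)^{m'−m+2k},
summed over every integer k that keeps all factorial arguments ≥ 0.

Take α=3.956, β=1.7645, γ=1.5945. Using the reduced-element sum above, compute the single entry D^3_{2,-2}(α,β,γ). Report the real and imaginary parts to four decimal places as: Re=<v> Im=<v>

Re=0.0054 Im=0.5057

D^3_{2,-2}(3.956,1.7645,1.5945) = e^{-i·2·3.956}·d^3_{2,-2}(1.7645)·e^{-i·-2·1.5945}. Compute d first:
c=cos(1.7645/2)=0.635415, s=sin(1.7645/2)=0.772171; N=√[120·1·1·120]=120.000000
The bounds max(0,m−m')=0 and min(l+m,l−m')=1 give 2 terms
  k=0: (−1)^4·120.0000/(24)·0.6354^2·0.7722^4 = +0.717692
  k=1: (−1)^5·120.0000/(120)·0.6354^0·0.7722^6 = -0.211972
d^3_{2,-2}(1.7645) = +0.717692 -0.211972 = +0.505720
D = (-0.057986-0.998317i)·(+0.505720)·(-0.998876-0.047390i) = +0.005366+0.505691i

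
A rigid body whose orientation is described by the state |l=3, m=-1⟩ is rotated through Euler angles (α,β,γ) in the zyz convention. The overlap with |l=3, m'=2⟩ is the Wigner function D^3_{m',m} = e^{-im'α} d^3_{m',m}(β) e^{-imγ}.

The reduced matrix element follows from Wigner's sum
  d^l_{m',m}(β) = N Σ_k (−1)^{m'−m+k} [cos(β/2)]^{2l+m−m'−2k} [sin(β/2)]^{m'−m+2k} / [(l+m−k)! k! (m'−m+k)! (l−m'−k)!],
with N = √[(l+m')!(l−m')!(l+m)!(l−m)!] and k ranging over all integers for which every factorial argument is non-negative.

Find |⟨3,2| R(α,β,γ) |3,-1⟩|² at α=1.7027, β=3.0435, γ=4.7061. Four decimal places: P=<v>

First d^3_{2,-1}(β=3.0435), then the phase factors e^{-i(2)α} and e^{-i(-1)γ}:
Half-angle: c=0.049027, s=0.998797. N=√(120·1·2·24)=75.894664
The bounds max(0,m−m')=0 and min(l+m,l−m')=1 give 2 terms
  k=0: (−1)^3·75.8947/(12)·0.0490^3·0.9988^3 = -0.000743
  k=1: (−1)^4·75.8947/(24)·0.0490^1·0.9988^5 = +0.154106
d^3_{2,-1}(3.0435) = -0.000743 +0.154106 = +0.153363
|D^3_{2,-1}|² = |d^3_{2,-1}(β)|² = (+0.153363)² = 0.023520 (the z-rotation phases have unit modulus)

P=0.0235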